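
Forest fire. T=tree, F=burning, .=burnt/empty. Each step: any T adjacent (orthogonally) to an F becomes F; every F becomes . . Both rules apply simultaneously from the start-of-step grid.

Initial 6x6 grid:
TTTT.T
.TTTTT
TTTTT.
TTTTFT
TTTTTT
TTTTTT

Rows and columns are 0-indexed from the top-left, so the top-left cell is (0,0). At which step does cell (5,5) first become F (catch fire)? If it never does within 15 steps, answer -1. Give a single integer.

Step 1: cell (5,5)='T' (+4 fires, +1 burnt)
Step 2: cell (5,5)='T' (+6 fires, +4 burnt)
Step 3: cell (5,5)='F' (+7 fires, +6 burnt)
  -> target ignites at step 3
Step 4: cell (5,5)='.' (+7 fires, +7 burnt)
Step 5: cell (5,5)='.' (+5 fires, +7 burnt)
Step 6: cell (5,5)='.' (+2 fires, +5 burnt)
Step 7: cell (5,5)='.' (+1 fires, +2 burnt)
Step 8: cell (5,5)='.' (+0 fires, +1 burnt)
  fire out at step 8

3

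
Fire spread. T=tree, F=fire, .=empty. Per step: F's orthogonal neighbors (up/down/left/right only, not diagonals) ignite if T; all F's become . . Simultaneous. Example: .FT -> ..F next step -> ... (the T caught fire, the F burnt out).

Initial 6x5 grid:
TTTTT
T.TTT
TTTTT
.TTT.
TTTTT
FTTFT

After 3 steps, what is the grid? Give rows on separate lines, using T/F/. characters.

Step 1: 5 trees catch fire, 2 burn out
  TTTTT
  T.TTT
  TTTTT
  .TTT.
  FTTFT
  .FF.F
Step 2: 4 trees catch fire, 5 burn out
  TTTTT
  T.TTT
  TTTTT
  .TTF.
  .FF.F
  .....
Step 3: 3 trees catch fire, 4 burn out
  TTTTT
  T.TTT
  TTTFT
  .FF..
  .....
  .....

TTTTT
T.TTT
TTTFT
.FF..
.....
.....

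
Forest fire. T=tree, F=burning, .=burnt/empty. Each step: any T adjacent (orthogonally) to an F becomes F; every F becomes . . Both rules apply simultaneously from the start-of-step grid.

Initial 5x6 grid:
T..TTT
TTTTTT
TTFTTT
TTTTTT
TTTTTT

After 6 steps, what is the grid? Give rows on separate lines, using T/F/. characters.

Step 1: 4 trees catch fire, 1 burn out
  T..TTT
  TTFTTT
  TF.FTT
  TTFTTT
  TTTTTT
Step 2: 7 trees catch fire, 4 burn out
  T..TTT
  TF.FTT
  F...FT
  TF.FTT
  TTFTTT
Step 3: 8 trees catch fire, 7 burn out
  T..FTT
  F...FT
  .....F
  F...FT
  TF.FTT
Step 4: 6 trees catch fire, 8 burn out
  F...FT
  .....F
  ......
  .....F
  F...FT
Step 5: 2 trees catch fire, 6 burn out
  .....F
  ......
  ......
  ......
  .....F
Step 6: 0 trees catch fire, 2 burn out
  ......
  ......
  ......
  ......
  ......

......
......
......
......
......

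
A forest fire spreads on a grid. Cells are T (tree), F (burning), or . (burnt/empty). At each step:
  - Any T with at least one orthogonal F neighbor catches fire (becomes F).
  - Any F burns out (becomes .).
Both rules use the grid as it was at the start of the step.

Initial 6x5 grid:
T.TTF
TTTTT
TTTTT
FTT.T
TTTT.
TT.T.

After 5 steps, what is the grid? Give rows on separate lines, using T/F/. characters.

Step 1: 5 trees catch fire, 2 burn out
  T.TF.
  TTTTF
  FTTTT
  .FT.T
  FTTT.
  TT.T.
Step 2: 8 trees catch fire, 5 burn out
  T.F..
  FTTF.
  .FTTF
  ..F.T
  .FTT.
  FT.T.
Step 3: 8 trees catch fire, 8 burn out
  F....
  .FF..
  ..FF.
  ....F
  ..FT.
  .F.T.
Step 4: 1 trees catch fire, 8 burn out
  .....
  .....
  .....
  .....
  ...F.
  ...T.
Step 5: 1 trees catch fire, 1 burn out
  .....
  .....
  .....
  .....
  .....
  ...F.

.....
.....
.....
.....
.....
...F.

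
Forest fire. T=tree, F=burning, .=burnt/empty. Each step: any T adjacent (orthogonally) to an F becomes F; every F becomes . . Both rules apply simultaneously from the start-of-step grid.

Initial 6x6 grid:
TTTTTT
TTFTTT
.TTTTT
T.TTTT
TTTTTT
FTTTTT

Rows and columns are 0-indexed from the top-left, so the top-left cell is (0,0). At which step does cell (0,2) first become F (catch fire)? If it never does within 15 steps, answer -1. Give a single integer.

Step 1: cell (0,2)='F' (+6 fires, +2 burnt)
  -> target ignites at step 1
Step 2: cell (0,2)='.' (+10 fires, +6 burnt)
Step 3: cell (0,2)='.' (+7 fires, +10 burnt)
Step 4: cell (0,2)='.' (+5 fires, +7 burnt)
Step 5: cell (0,2)='.' (+3 fires, +5 burnt)
Step 6: cell (0,2)='.' (+1 fires, +3 burnt)
Step 7: cell (0,2)='.' (+0 fires, +1 burnt)
  fire out at step 7

1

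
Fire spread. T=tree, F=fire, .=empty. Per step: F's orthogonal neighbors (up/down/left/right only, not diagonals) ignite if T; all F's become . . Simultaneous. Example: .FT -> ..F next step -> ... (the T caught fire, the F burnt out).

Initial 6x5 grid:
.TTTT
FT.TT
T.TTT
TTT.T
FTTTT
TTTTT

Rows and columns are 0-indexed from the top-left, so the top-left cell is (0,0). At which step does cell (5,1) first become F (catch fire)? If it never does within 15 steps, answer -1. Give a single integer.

Step 1: cell (5,1)='T' (+5 fires, +2 burnt)
Step 2: cell (5,1)='F' (+4 fires, +5 burnt)
  -> target ignites at step 2
Step 3: cell (5,1)='.' (+4 fires, +4 burnt)
Step 4: cell (5,1)='.' (+4 fires, +4 burnt)
Step 5: cell (5,1)='.' (+5 fires, +4 burnt)
Step 6: cell (5,1)='.' (+2 fires, +5 burnt)
Step 7: cell (5,1)='.' (+0 fires, +2 burnt)
  fire out at step 7

2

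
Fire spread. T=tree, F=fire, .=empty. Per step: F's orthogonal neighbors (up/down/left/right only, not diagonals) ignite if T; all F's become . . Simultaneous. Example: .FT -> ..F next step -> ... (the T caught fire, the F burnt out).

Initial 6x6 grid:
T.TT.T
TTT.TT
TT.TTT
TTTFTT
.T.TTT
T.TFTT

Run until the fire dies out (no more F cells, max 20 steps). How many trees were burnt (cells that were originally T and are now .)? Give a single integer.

Answer: 26

Derivation:
Step 1: +6 fires, +2 burnt (F count now 6)
Step 2: +5 fires, +6 burnt (F count now 5)
Step 3: +6 fires, +5 burnt (F count now 6)
Step 4: +3 fires, +6 burnt (F count now 3)
Step 5: +3 fires, +3 burnt (F count now 3)
Step 6: +2 fires, +3 burnt (F count now 2)
Step 7: +1 fires, +2 burnt (F count now 1)
Step 8: +0 fires, +1 burnt (F count now 0)
Fire out after step 8
Initially T: 27, now '.': 35
Total burnt (originally-T cells now '.'): 26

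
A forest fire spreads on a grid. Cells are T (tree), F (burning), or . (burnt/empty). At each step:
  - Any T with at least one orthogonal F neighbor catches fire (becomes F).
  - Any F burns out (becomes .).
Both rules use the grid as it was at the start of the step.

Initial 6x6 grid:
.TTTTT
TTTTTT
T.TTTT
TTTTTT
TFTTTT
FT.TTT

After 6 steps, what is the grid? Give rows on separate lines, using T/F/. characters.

Step 1: 4 trees catch fire, 2 burn out
  .TTTTT
  TTTTTT
  T.TTTT
  TFTTTT
  F.FTTT
  .F.TTT
Step 2: 3 trees catch fire, 4 burn out
  .TTTTT
  TTTTTT
  T.TTTT
  F.FTTT
  ...FTT
  ...TTT
Step 3: 5 trees catch fire, 3 burn out
  .TTTTT
  TTTTTT
  F.FTTT
  ...FTT
  ....FT
  ...FTT
Step 4: 6 trees catch fire, 5 burn out
  .TTTTT
  FTFTTT
  ...FTT
  ....FT
  .....F
  ....FT
Step 5: 6 trees catch fire, 6 burn out
  .TFTTT
  .F.FTT
  ....FT
  .....F
  ......
  .....F
Step 6: 4 trees catch fire, 6 burn out
  .F.FTT
  ....FT
  .....F
  ......
  ......
  ......

.F.FTT
....FT
.....F
......
......
......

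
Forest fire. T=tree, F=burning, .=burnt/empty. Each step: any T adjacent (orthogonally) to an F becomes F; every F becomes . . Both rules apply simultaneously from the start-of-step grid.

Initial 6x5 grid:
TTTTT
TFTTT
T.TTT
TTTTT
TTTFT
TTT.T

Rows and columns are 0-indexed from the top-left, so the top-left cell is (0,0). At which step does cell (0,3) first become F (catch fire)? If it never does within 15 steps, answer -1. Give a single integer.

Step 1: cell (0,3)='T' (+6 fires, +2 burnt)
Step 2: cell (0,3)='T' (+11 fires, +6 burnt)
Step 3: cell (0,3)='F' (+7 fires, +11 burnt)
  -> target ignites at step 3
Step 4: cell (0,3)='.' (+2 fires, +7 burnt)
Step 5: cell (0,3)='.' (+0 fires, +2 burnt)
  fire out at step 5

3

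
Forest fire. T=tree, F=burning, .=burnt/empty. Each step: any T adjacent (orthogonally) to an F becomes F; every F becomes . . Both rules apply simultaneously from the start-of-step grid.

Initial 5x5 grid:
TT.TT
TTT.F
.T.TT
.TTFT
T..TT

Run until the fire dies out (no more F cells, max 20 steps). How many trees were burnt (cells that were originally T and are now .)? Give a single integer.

Step 1: +6 fires, +2 burnt (F count now 6)
Step 2: +3 fires, +6 burnt (F count now 3)
Step 3: +1 fires, +3 burnt (F count now 1)
Step 4: +1 fires, +1 burnt (F count now 1)
Step 5: +3 fires, +1 burnt (F count now 3)
Step 6: +1 fires, +3 burnt (F count now 1)
Step 7: +0 fires, +1 burnt (F count now 0)
Fire out after step 7
Initially T: 16, now '.': 24
Total burnt (originally-T cells now '.'): 15

Answer: 15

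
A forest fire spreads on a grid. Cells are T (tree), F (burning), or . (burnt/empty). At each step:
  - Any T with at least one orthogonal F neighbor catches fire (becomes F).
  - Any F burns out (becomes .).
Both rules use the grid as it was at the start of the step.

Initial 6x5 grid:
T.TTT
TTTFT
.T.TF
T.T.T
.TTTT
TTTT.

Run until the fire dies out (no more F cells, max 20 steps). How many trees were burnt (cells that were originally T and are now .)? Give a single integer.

Step 1: +5 fires, +2 burnt (F count now 5)
Step 2: +4 fires, +5 burnt (F count now 4)
Step 3: +3 fires, +4 burnt (F count now 3)
Step 4: +3 fires, +3 burnt (F count now 3)
Step 5: +3 fires, +3 burnt (F count now 3)
Step 6: +1 fires, +3 burnt (F count now 1)
Step 7: +1 fires, +1 burnt (F count now 1)
Step 8: +0 fires, +1 burnt (F count now 0)
Fire out after step 8
Initially T: 21, now '.': 29
Total burnt (originally-T cells now '.'): 20

Answer: 20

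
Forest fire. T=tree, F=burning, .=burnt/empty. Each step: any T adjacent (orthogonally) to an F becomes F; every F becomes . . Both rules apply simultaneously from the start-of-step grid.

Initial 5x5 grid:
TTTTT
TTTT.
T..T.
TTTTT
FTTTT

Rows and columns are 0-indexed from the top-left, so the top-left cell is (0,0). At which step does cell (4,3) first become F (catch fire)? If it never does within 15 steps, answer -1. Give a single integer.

Step 1: cell (4,3)='T' (+2 fires, +1 burnt)
Step 2: cell (4,3)='T' (+3 fires, +2 burnt)
Step 3: cell (4,3)='F' (+3 fires, +3 burnt)
  -> target ignites at step 3
Step 4: cell (4,3)='.' (+4 fires, +3 burnt)
Step 5: cell (4,3)='.' (+4 fires, +4 burnt)
Step 6: cell (4,3)='.' (+2 fires, +4 burnt)
Step 7: cell (4,3)='.' (+1 fires, +2 burnt)
Step 8: cell (4,3)='.' (+1 fires, +1 burnt)
Step 9: cell (4,3)='.' (+0 fires, +1 burnt)
  fire out at step 9

3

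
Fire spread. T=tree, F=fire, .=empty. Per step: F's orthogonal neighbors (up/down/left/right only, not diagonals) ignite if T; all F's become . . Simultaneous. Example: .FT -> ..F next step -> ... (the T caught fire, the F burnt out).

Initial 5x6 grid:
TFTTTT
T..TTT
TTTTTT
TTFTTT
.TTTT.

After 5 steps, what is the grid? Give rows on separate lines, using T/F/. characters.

Step 1: 6 trees catch fire, 2 burn out
  F.FTTT
  T..TTT
  TTFTTT
  TF.FTT
  .TFTT.
Step 2: 8 trees catch fire, 6 burn out
  ...FTT
  F..TTT
  TF.FTT
  F...FT
  .F.FT.
Step 3: 6 trees catch fire, 8 burn out
  ....FT
  ...FTT
  F...FT
  .....F
  ....F.
Step 4: 3 trees catch fire, 6 burn out
  .....F
  ....FT
  .....F
  ......
  ......
Step 5: 1 trees catch fire, 3 burn out
  ......
  .....F
  ......
  ......
  ......

......
.....F
......
......
......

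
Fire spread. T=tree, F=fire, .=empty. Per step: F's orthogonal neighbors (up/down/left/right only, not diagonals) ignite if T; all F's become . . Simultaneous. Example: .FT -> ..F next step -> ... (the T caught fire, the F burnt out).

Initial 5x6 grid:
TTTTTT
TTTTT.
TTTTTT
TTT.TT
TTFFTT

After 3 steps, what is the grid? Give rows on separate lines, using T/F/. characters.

Step 1: 3 trees catch fire, 2 burn out
  TTTTTT
  TTTTT.
  TTTTTT
  TTF.TT
  TF..FT
Step 2: 5 trees catch fire, 3 burn out
  TTTTTT
  TTTTT.
  TTFTTT
  TF..FT
  F....F
Step 3: 6 trees catch fire, 5 burn out
  TTTTTT
  TTFTT.
  TF.FFT
  F....F
  ......

TTTTTT
TTFTT.
TF.FFT
F....F
......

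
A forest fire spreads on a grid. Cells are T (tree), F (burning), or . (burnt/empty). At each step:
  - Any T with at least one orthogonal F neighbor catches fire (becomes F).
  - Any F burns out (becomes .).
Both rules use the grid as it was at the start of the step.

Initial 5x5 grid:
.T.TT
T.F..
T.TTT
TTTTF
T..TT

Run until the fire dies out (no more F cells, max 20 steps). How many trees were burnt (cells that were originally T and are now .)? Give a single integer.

Answer: 12

Derivation:
Step 1: +4 fires, +2 burnt (F count now 4)
Step 2: +3 fires, +4 burnt (F count now 3)
Step 3: +1 fires, +3 burnt (F count now 1)
Step 4: +1 fires, +1 burnt (F count now 1)
Step 5: +2 fires, +1 burnt (F count now 2)
Step 6: +1 fires, +2 burnt (F count now 1)
Step 7: +0 fires, +1 burnt (F count now 0)
Fire out after step 7
Initially T: 15, now '.': 22
Total burnt (originally-T cells now '.'): 12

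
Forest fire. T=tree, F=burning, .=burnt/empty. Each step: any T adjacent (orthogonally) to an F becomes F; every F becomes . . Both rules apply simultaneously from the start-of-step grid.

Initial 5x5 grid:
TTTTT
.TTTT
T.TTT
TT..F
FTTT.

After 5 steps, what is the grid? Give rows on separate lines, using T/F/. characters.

Step 1: 3 trees catch fire, 2 burn out
  TTTTT
  .TTTT
  T.TTF
  FT...
  .FTT.
Step 2: 5 trees catch fire, 3 burn out
  TTTTT
  .TTTF
  F.TF.
  .F...
  ..FT.
Step 3: 4 trees catch fire, 5 burn out
  TTTTF
  .TTF.
  ..F..
  .....
  ...F.
Step 4: 2 trees catch fire, 4 burn out
  TTTF.
  .TF..
  .....
  .....
  .....
Step 5: 2 trees catch fire, 2 burn out
  TTF..
  .F...
  .....
  .....
  .....

TTF..
.F...
.....
.....
.....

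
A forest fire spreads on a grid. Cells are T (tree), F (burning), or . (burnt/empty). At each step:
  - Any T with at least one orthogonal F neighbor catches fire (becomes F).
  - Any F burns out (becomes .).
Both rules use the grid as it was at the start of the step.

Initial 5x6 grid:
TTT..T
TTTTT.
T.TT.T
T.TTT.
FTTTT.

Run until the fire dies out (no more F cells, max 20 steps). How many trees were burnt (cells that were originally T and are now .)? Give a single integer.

Step 1: +2 fires, +1 burnt (F count now 2)
Step 2: +2 fires, +2 burnt (F count now 2)
Step 3: +3 fires, +2 burnt (F count now 3)
Step 4: +5 fires, +3 burnt (F count now 5)
Step 5: +4 fires, +5 burnt (F count now 4)
Step 6: +2 fires, +4 burnt (F count now 2)
Step 7: +1 fires, +2 burnt (F count now 1)
Step 8: +0 fires, +1 burnt (F count now 0)
Fire out after step 8
Initially T: 21, now '.': 28
Total burnt (originally-T cells now '.'): 19

Answer: 19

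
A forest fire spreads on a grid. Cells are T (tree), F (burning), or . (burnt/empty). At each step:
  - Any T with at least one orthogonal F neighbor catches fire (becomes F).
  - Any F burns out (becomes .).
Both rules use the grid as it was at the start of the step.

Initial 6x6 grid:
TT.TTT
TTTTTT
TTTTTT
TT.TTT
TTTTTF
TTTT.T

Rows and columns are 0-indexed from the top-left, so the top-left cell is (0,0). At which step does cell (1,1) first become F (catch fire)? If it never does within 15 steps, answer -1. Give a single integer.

Step 1: cell (1,1)='T' (+3 fires, +1 burnt)
Step 2: cell (1,1)='T' (+3 fires, +3 burnt)
Step 3: cell (1,1)='T' (+5 fires, +3 burnt)
Step 4: cell (1,1)='T' (+5 fires, +5 burnt)
Step 5: cell (1,1)='T' (+6 fires, +5 burnt)
Step 6: cell (1,1)='T' (+5 fires, +6 burnt)
Step 7: cell (1,1)='F' (+2 fires, +5 burnt)
  -> target ignites at step 7
Step 8: cell (1,1)='.' (+2 fires, +2 burnt)
Step 9: cell (1,1)='.' (+1 fires, +2 burnt)
Step 10: cell (1,1)='.' (+0 fires, +1 burnt)
  fire out at step 10

7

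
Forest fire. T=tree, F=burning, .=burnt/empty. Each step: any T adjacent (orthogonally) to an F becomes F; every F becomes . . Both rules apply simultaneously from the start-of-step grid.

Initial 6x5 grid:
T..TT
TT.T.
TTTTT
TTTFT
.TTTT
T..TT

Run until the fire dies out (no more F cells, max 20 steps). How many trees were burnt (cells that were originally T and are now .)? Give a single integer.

Step 1: +4 fires, +1 burnt (F count now 4)
Step 2: +7 fires, +4 burnt (F count now 7)
Step 3: +5 fires, +7 burnt (F count now 5)
Step 4: +3 fires, +5 burnt (F count now 3)
Step 5: +1 fires, +3 burnt (F count now 1)
Step 6: +1 fires, +1 burnt (F count now 1)
Step 7: +0 fires, +1 burnt (F count now 0)
Fire out after step 7
Initially T: 22, now '.': 29
Total burnt (originally-T cells now '.'): 21

Answer: 21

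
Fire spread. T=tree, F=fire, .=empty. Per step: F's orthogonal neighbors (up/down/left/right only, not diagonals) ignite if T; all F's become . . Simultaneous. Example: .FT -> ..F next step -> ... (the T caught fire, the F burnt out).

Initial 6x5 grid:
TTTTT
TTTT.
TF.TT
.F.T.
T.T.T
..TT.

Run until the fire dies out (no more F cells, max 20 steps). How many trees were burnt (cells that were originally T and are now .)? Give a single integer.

Step 1: +2 fires, +2 burnt (F count now 2)
Step 2: +3 fires, +2 burnt (F count now 3)
Step 3: +3 fires, +3 burnt (F count now 3)
Step 4: +2 fires, +3 burnt (F count now 2)
Step 5: +3 fires, +2 burnt (F count now 3)
Step 6: +0 fires, +3 burnt (F count now 0)
Fire out after step 6
Initially T: 18, now '.': 25
Total burnt (originally-T cells now '.'): 13

Answer: 13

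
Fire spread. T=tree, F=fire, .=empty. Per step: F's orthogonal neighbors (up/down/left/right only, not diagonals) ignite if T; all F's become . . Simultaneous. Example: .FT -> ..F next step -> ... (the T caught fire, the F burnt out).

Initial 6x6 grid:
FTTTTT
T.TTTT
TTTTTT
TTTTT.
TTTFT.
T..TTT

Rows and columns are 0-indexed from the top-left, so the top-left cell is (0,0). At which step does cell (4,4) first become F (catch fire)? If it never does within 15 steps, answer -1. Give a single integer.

Step 1: cell (4,4)='F' (+6 fires, +2 burnt)
  -> target ignites at step 1
Step 2: cell (4,4)='.' (+7 fires, +6 burnt)
Step 3: cell (4,4)='.' (+10 fires, +7 burnt)
Step 4: cell (4,4)='.' (+4 fires, +10 burnt)
Step 5: cell (4,4)='.' (+2 fires, +4 burnt)
Step 6: cell (4,4)='.' (+0 fires, +2 burnt)
  fire out at step 6

1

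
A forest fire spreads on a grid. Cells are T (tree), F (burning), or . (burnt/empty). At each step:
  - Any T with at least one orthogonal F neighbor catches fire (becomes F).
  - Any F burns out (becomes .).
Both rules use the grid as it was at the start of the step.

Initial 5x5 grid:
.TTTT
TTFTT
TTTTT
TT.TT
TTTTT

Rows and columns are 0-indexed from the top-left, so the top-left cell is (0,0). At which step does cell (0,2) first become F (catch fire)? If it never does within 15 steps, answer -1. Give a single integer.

Step 1: cell (0,2)='F' (+4 fires, +1 burnt)
  -> target ignites at step 1
Step 2: cell (0,2)='.' (+6 fires, +4 burnt)
Step 3: cell (0,2)='.' (+5 fires, +6 burnt)
Step 4: cell (0,2)='.' (+4 fires, +5 burnt)
Step 5: cell (0,2)='.' (+3 fires, +4 burnt)
Step 6: cell (0,2)='.' (+0 fires, +3 burnt)
  fire out at step 6

1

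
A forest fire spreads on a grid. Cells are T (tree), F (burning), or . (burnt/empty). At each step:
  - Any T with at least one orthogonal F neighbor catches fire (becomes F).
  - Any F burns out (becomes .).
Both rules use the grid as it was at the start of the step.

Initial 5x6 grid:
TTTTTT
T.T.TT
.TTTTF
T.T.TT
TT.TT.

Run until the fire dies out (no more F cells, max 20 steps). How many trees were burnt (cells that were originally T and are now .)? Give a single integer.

Step 1: +3 fires, +1 burnt (F count now 3)
Step 2: +4 fires, +3 burnt (F count now 4)
Step 3: +3 fires, +4 burnt (F count now 3)
Step 4: +5 fires, +3 burnt (F count now 5)
Step 5: +1 fires, +5 burnt (F count now 1)
Step 6: +1 fires, +1 burnt (F count now 1)
Step 7: +1 fires, +1 burnt (F count now 1)
Step 8: +1 fires, +1 burnt (F count now 1)
Step 9: +0 fires, +1 burnt (F count now 0)
Fire out after step 9
Initially T: 22, now '.': 27
Total burnt (originally-T cells now '.'): 19

Answer: 19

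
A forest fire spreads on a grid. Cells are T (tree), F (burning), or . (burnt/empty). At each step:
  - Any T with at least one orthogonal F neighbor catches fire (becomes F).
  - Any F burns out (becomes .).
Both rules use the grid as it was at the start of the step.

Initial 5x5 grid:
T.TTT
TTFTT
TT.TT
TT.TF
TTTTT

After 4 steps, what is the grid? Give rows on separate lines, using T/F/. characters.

Step 1: 6 trees catch fire, 2 burn out
  T.FTT
  TF.FT
  TT.TF
  TT.F.
  TTTTF
Step 2: 6 trees catch fire, 6 burn out
  T..FT
  F...F
  TF.F.
  TT...
  TTTF.
Step 3: 5 trees catch fire, 6 burn out
  F...F
  .....
  F....
  TF...
  TTF..
Step 4: 2 trees catch fire, 5 burn out
  .....
  .....
  .....
  F....
  TF...

.....
.....
.....
F....
TF...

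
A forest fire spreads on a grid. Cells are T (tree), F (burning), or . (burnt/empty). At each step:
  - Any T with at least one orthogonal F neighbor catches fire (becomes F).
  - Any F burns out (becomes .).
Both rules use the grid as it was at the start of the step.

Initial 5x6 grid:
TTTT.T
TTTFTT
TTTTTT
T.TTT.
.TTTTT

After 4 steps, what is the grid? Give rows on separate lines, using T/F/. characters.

Step 1: 4 trees catch fire, 1 burn out
  TTTF.T
  TTF.FT
  TTTFTT
  T.TTT.
  .TTTTT
Step 2: 6 trees catch fire, 4 burn out
  TTF..T
  TF...F
  TTF.FT
  T.TFT.
  .TTTTT
Step 3: 8 trees catch fire, 6 burn out
  TF...F
  F.....
  TF...F
  T.F.F.
  .TTFTT
Step 4: 4 trees catch fire, 8 burn out
  F.....
  ......
  F.....
  T.....
  .TF.FT

F.....
......
F.....
T.....
.TF.FT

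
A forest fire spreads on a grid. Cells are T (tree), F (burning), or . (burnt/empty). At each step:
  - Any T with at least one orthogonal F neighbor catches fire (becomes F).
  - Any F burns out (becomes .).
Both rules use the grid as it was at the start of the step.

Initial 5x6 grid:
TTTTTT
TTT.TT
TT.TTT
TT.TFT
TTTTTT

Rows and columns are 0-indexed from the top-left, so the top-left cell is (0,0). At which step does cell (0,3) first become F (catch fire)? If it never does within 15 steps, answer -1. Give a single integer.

Step 1: cell (0,3)='T' (+4 fires, +1 burnt)
Step 2: cell (0,3)='T' (+5 fires, +4 burnt)
Step 3: cell (0,3)='T' (+3 fires, +5 burnt)
Step 4: cell (0,3)='F' (+3 fires, +3 burnt)
  -> target ignites at step 4
Step 5: cell (0,3)='.' (+3 fires, +3 burnt)
Step 6: cell (0,3)='.' (+4 fires, +3 burnt)
Step 7: cell (0,3)='.' (+3 fires, +4 burnt)
Step 8: cell (0,3)='.' (+1 fires, +3 burnt)
Step 9: cell (0,3)='.' (+0 fires, +1 burnt)
  fire out at step 9

4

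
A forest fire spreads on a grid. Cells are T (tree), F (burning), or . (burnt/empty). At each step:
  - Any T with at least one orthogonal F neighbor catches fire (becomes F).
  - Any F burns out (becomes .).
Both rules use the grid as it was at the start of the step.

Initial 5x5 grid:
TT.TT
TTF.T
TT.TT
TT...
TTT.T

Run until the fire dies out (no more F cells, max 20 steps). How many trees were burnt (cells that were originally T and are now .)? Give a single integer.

Step 1: +1 fires, +1 burnt (F count now 1)
Step 2: +3 fires, +1 burnt (F count now 3)
Step 3: +3 fires, +3 burnt (F count now 3)
Step 4: +2 fires, +3 burnt (F count now 2)
Step 5: +2 fires, +2 burnt (F count now 2)
Step 6: +0 fires, +2 burnt (F count now 0)
Fire out after step 6
Initially T: 17, now '.': 19
Total burnt (originally-T cells now '.'): 11

Answer: 11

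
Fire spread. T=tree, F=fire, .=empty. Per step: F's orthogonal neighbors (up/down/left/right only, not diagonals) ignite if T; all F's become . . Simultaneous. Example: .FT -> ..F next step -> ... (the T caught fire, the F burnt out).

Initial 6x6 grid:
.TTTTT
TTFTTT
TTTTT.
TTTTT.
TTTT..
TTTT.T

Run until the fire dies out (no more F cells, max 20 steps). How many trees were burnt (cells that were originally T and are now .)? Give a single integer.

Answer: 28

Derivation:
Step 1: +4 fires, +1 burnt (F count now 4)
Step 2: +7 fires, +4 burnt (F count now 7)
Step 3: +7 fires, +7 burnt (F count now 7)
Step 4: +6 fires, +7 burnt (F count now 6)
Step 5: +3 fires, +6 burnt (F count now 3)
Step 6: +1 fires, +3 burnt (F count now 1)
Step 7: +0 fires, +1 burnt (F count now 0)
Fire out after step 7
Initially T: 29, now '.': 35
Total burnt (originally-T cells now '.'): 28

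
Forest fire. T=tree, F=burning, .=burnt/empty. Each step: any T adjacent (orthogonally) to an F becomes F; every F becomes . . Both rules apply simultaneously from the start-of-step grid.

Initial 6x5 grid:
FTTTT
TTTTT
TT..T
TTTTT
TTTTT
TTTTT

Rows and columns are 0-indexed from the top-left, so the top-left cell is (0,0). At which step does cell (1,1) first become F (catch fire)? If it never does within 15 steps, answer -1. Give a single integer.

Step 1: cell (1,1)='T' (+2 fires, +1 burnt)
Step 2: cell (1,1)='F' (+3 fires, +2 burnt)
  -> target ignites at step 2
Step 3: cell (1,1)='.' (+4 fires, +3 burnt)
Step 4: cell (1,1)='.' (+4 fires, +4 burnt)
Step 5: cell (1,1)='.' (+4 fires, +4 burnt)
Step 6: cell (1,1)='.' (+4 fires, +4 burnt)
Step 7: cell (1,1)='.' (+3 fires, +4 burnt)
Step 8: cell (1,1)='.' (+2 fires, +3 burnt)
Step 9: cell (1,1)='.' (+1 fires, +2 burnt)
Step 10: cell (1,1)='.' (+0 fires, +1 burnt)
  fire out at step 10

2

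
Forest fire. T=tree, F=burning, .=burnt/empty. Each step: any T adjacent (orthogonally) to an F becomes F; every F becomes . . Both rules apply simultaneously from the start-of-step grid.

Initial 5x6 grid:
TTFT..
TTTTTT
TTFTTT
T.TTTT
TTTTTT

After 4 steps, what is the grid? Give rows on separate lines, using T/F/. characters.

Step 1: 6 trees catch fire, 2 burn out
  TF.F..
  TTFTTT
  TF.FTT
  T.FTTT
  TTTTTT
Step 2: 7 trees catch fire, 6 burn out
  F.....
  TF.FTT
  F...FT
  T..FTT
  TTFTTT
Step 3: 7 trees catch fire, 7 burn out
  ......
  F...FT
  .....F
  F...FT
  TF.FTT
Step 4: 4 trees catch fire, 7 burn out
  ......
  .....F
  ......
  .....F
  F...FT

......
.....F
......
.....F
F...FT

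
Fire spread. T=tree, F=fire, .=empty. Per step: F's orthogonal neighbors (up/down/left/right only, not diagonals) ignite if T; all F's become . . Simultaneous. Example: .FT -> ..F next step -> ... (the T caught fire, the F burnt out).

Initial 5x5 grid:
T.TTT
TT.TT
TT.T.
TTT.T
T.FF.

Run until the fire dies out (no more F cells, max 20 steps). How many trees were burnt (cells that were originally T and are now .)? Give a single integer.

Step 1: +1 fires, +2 burnt (F count now 1)
Step 2: +1 fires, +1 burnt (F count now 1)
Step 3: +2 fires, +1 burnt (F count now 2)
Step 4: +3 fires, +2 burnt (F count now 3)
Step 5: +1 fires, +3 burnt (F count now 1)
Step 6: +1 fires, +1 burnt (F count now 1)
Step 7: +0 fires, +1 burnt (F count now 0)
Fire out after step 7
Initially T: 16, now '.': 18
Total burnt (originally-T cells now '.'): 9

Answer: 9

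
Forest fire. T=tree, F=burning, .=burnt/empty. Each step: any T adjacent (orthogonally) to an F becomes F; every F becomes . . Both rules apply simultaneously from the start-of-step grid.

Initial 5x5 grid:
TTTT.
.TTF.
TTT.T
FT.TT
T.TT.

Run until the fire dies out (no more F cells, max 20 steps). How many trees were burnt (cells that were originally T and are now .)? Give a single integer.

Step 1: +5 fires, +2 burnt (F count now 5)
Step 2: +4 fires, +5 burnt (F count now 4)
Step 3: +1 fires, +4 burnt (F count now 1)
Step 4: +1 fires, +1 burnt (F count now 1)
Step 5: +0 fires, +1 burnt (F count now 0)
Fire out after step 5
Initially T: 16, now '.': 20
Total burnt (originally-T cells now '.'): 11

Answer: 11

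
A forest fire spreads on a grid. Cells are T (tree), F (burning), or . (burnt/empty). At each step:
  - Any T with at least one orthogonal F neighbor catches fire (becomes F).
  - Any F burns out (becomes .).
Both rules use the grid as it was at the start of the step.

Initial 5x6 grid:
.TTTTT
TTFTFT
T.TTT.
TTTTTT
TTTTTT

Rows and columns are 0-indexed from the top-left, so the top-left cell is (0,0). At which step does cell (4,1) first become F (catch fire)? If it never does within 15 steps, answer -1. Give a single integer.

Step 1: cell (4,1)='T' (+7 fires, +2 burnt)
Step 2: cell (4,1)='T' (+7 fires, +7 burnt)
Step 3: cell (4,1)='T' (+6 fires, +7 burnt)
Step 4: cell (4,1)='F' (+4 fires, +6 burnt)
  -> target ignites at step 4
Step 5: cell (4,1)='.' (+1 fires, +4 burnt)
Step 6: cell (4,1)='.' (+0 fires, +1 burnt)
  fire out at step 6

4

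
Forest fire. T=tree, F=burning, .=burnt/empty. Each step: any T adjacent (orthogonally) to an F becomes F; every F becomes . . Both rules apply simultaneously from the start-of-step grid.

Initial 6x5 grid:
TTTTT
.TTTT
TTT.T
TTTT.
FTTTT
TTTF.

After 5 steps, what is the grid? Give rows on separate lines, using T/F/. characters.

Step 1: 5 trees catch fire, 2 burn out
  TTTTT
  .TTTT
  TTT.T
  FTTT.
  .FTFT
  FTF..
Step 2: 6 trees catch fire, 5 burn out
  TTTTT
  .TTTT
  FTT.T
  .FTF.
  ..F.F
  .F...
Step 3: 2 trees catch fire, 6 burn out
  TTTTT
  .TTTT
  .FT.T
  ..F..
  .....
  .....
Step 4: 2 trees catch fire, 2 burn out
  TTTTT
  .FTTT
  ..F.T
  .....
  .....
  .....
Step 5: 2 trees catch fire, 2 burn out
  TFTTT
  ..FTT
  ....T
  .....
  .....
  .....

TFTTT
..FTT
....T
.....
.....
.....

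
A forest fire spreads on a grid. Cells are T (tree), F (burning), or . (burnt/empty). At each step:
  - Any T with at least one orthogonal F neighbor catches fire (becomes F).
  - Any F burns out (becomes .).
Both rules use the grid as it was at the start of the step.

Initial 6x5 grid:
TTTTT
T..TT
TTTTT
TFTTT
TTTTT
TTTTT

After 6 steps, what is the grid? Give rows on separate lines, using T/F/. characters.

Step 1: 4 trees catch fire, 1 burn out
  TTTTT
  T..TT
  TFTTT
  F.FTT
  TFTTT
  TTTTT
Step 2: 6 trees catch fire, 4 burn out
  TTTTT
  T..TT
  F.FTT
  ...FT
  F.FTT
  TFTTT
Step 3: 6 trees catch fire, 6 burn out
  TTTTT
  F..TT
  ...FT
  ....F
  ...FT
  F.FTT
Step 4: 5 trees catch fire, 6 burn out
  FTTTT
  ...FT
  ....F
  .....
  ....F
  ...FT
Step 5: 4 trees catch fire, 5 burn out
  .FTFT
  ....F
  .....
  .....
  .....
  ....F
Step 6: 2 trees catch fire, 4 burn out
  ..F.F
  .....
  .....
  .....
  .....
  .....

..F.F
.....
.....
.....
.....
.....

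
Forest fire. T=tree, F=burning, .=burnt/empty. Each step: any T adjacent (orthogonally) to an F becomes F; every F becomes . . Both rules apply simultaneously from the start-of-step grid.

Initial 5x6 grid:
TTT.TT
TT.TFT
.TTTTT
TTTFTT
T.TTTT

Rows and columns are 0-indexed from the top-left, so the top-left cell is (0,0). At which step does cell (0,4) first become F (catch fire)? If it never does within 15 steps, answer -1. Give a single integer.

Step 1: cell (0,4)='F' (+8 fires, +2 burnt)
  -> target ignites at step 1
Step 2: cell (0,4)='.' (+7 fires, +8 burnt)
Step 3: cell (0,4)='.' (+3 fires, +7 burnt)
Step 4: cell (0,4)='.' (+2 fires, +3 burnt)
Step 5: cell (0,4)='.' (+2 fires, +2 burnt)
Step 6: cell (0,4)='.' (+2 fires, +2 burnt)
Step 7: cell (0,4)='.' (+0 fires, +2 burnt)
  fire out at step 7

1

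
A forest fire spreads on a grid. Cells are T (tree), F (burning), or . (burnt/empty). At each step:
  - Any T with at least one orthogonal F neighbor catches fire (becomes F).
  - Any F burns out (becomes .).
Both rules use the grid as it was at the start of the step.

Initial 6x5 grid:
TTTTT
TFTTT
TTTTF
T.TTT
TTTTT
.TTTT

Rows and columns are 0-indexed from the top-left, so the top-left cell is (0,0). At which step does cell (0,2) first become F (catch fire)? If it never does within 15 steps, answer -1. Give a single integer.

Step 1: cell (0,2)='T' (+7 fires, +2 burnt)
Step 2: cell (0,2)='F' (+8 fires, +7 burnt)
  -> target ignites at step 2
Step 3: cell (0,2)='.' (+5 fires, +8 burnt)
Step 4: cell (0,2)='.' (+3 fires, +5 burnt)
Step 5: cell (0,2)='.' (+2 fires, +3 burnt)
Step 6: cell (0,2)='.' (+1 fires, +2 burnt)
Step 7: cell (0,2)='.' (+0 fires, +1 burnt)
  fire out at step 7

2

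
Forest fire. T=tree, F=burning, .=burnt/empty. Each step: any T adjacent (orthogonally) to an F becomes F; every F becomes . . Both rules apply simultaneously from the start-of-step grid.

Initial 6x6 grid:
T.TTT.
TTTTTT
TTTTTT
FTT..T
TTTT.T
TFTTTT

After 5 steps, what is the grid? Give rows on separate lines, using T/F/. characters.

Step 1: 6 trees catch fire, 2 burn out
  T.TTT.
  TTTTTT
  FTTTTT
  .FT..T
  FFTT.T
  F.FTTT
Step 2: 5 trees catch fire, 6 burn out
  T.TTT.
  FTTTTT
  .FTTTT
  ..F..T
  ..FT.T
  ...FTT
Step 3: 5 trees catch fire, 5 burn out
  F.TTT.
  .FTTTT
  ..FTTT
  .....T
  ...F.T
  ....FT
Step 4: 3 trees catch fire, 5 burn out
  ..TTT.
  ..FTTT
  ...FTT
  .....T
  .....T
  .....F
Step 5: 4 trees catch fire, 3 burn out
  ..FTT.
  ...FTT
  ....FT
  .....T
  .....F
  ......

..FTT.
...FTT
....FT
.....T
.....F
......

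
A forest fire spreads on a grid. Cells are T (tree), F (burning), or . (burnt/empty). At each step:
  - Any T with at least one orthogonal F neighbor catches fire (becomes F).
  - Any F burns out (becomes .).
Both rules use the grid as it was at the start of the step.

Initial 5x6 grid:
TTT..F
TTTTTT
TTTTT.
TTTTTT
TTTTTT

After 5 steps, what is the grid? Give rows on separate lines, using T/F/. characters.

Step 1: 1 trees catch fire, 1 burn out
  TTT...
  TTTTTF
  TTTTT.
  TTTTTT
  TTTTTT
Step 2: 1 trees catch fire, 1 burn out
  TTT...
  TTTTF.
  TTTTT.
  TTTTTT
  TTTTTT
Step 3: 2 trees catch fire, 1 burn out
  TTT...
  TTTF..
  TTTTF.
  TTTTTT
  TTTTTT
Step 4: 3 trees catch fire, 2 burn out
  TTT...
  TTF...
  TTTF..
  TTTTFT
  TTTTTT
Step 5: 6 trees catch fire, 3 burn out
  TTF...
  TF....
  TTF...
  TTTF.F
  TTTTFT

TTF...
TF....
TTF...
TTTF.F
TTTTFT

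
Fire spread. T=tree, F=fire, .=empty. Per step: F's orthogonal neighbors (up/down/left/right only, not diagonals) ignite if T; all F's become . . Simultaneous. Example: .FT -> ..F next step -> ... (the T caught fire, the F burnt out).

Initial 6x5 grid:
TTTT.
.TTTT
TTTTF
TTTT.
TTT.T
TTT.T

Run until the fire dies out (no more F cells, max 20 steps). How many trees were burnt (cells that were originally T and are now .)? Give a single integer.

Step 1: +2 fires, +1 burnt (F count now 2)
Step 2: +3 fires, +2 burnt (F count now 3)
Step 3: +4 fires, +3 burnt (F count now 4)
Step 4: +5 fires, +4 burnt (F count now 5)
Step 5: +4 fires, +5 burnt (F count now 4)
Step 6: +3 fires, +4 burnt (F count now 3)
Step 7: +1 fires, +3 burnt (F count now 1)
Step 8: +0 fires, +1 burnt (F count now 0)
Fire out after step 8
Initially T: 24, now '.': 28
Total burnt (originally-T cells now '.'): 22

Answer: 22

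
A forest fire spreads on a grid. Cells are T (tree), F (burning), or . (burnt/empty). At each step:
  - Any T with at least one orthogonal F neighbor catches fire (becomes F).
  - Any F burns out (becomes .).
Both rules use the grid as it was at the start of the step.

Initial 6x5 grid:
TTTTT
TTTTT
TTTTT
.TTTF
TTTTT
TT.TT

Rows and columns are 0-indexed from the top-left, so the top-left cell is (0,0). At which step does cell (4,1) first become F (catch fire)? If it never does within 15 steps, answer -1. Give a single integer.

Step 1: cell (4,1)='T' (+3 fires, +1 burnt)
Step 2: cell (4,1)='T' (+5 fires, +3 burnt)
Step 3: cell (4,1)='T' (+6 fires, +5 burnt)
Step 4: cell (4,1)='F' (+4 fires, +6 burnt)
  -> target ignites at step 4
Step 5: cell (4,1)='.' (+5 fires, +4 burnt)
Step 6: cell (4,1)='.' (+3 fires, +5 burnt)
Step 7: cell (4,1)='.' (+1 fires, +3 burnt)
Step 8: cell (4,1)='.' (+0 fires, +1 burnt)
  fire out at step 8

4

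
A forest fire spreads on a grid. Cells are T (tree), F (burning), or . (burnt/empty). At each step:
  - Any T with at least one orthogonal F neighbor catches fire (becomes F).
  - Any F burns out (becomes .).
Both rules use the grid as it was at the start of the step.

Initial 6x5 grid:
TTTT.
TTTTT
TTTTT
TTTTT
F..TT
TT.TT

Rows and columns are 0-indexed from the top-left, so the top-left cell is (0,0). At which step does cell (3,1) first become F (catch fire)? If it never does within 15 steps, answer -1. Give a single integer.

Step 1: cell (3,1)='T' (+2 fires, +1 burnt)
Step 2: cell (3,1)='F' (+3 fires, +2 burnt)
  -> target ignites at step 2
Step 3: cell (3,1)='.' (+3 fires, +3 burnt)
Step 4: cell (3,1)='.' (+4 fires, +3 burnt)
Step 5: cell (3,1)='.' (+5 fires, +4 burnt)
Step 6: cell (3,1)='.' (+5 fires, +5 burnt)
Step 7: cell (3,1)='.' (+3 fires, +5 burnt)
Step 8: cell (3,1)='.' (+0 fires, +3 burnt)
  fire out at step 8

2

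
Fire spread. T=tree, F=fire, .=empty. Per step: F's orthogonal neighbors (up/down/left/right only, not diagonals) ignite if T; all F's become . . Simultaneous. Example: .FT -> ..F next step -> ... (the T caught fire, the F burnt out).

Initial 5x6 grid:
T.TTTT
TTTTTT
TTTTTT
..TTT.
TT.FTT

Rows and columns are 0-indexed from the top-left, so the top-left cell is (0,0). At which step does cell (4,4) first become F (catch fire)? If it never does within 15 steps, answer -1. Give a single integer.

Step 1: cell (4,4)='F' (+2 fires, +1 burnt)
  -> target ignites at step 1
Step 2: cell (4,4)='.' (+4 fires, +2 burnt)
Step 3: cell (4,4)='.' (+3 fires, +4 burnt)
Step 4: cell (4,4)='.' (+5 fires, +3 burnt)
Step 5: cell (4,4)='.' (+5 fires, +5 burnt)
Step 6: cell (4,4)='.' (+2 fires, +5 burnt)
Step 7: cell (4,4)='.' (+1 fires, +2 burnt)
Step 8: cell (4,4)='.' (+0 fires, +1 burnt)
  fire out at step 8

1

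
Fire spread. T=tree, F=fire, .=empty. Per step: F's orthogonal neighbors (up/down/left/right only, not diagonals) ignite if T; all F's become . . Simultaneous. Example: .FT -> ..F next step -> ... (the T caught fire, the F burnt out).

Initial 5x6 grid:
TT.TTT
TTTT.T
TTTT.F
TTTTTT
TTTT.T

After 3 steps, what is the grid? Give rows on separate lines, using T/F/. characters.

Step 1: 2 trees catch fire, 1 burn out
  TT.TTT
  TTTT.F
  TTTT..
  TTTTTF
  TTTT.T
Step 2: 3 trees catch fire, 2 burn out
  TT.TTF
  TTTT..
  TTTT..
  TTTTF.
  TTTT.F
Step 3: 2 trees catch fire, 3 burn out
  TT.TF.
  TTTT..
  TTTT..
  TTTF..
  TTTT..

TT.TF.
TTTT..
TTTT..
TTTF..
TTTT..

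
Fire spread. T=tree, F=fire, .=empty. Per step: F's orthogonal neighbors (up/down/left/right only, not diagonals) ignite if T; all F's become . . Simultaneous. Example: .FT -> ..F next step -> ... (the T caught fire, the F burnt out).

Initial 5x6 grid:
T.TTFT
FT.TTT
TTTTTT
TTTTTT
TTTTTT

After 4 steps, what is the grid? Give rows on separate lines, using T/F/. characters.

Step 1: 6 trees catch fire, 2 burn out
  F.TF.F
  .F.TFT
  FTTTTT
  TTTTTT
  TTTTTT
Step 2: 6 trees catch fire, 6 burn out
  ..F...
  ...F.F
  .FTTFT
  FTTTTT
  TTTTTT
Step 3: 6 trees catch fire, 6 burn out
  ......
  ......
  ..FF.F
  .FTTFT
  FTTTTT
Step 4: 5 trees catch fire, 6 burn out
  ......
  ......
  ......
  ..FF.F
  .FTTFT

......
......
......
..FF.F
.FTTFT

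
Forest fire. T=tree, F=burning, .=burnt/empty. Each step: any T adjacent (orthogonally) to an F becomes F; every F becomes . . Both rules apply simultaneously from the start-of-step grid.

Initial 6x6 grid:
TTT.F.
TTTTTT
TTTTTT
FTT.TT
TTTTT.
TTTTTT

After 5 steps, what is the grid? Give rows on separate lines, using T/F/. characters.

Step 1: 4 trees catch fire, 2 burn out
  TTT...
  TTTTFT
  FTTTTT
  .FT.TT
  FTTTT.
  TTTTTT
Step 2: 8 trees catch fire, 4 burn out
  TTT...
  FTTF.F
  .FTTFT
  ..F.TT
  .FTTT.
  FTTTTT
Step 3: 9 trees catch fire, 8 burn out
  FTT...
  .FF...
  ..FF.F
  ....FT
  ..FTT.
  .FTTTT
Step 4: 6 trees catch fire, 9 burn out
  .FF...
  ......
  ......
  .....F
  ...FF.
  ..FTTT
Step 5: 2 trees catch fire, 6 burn out
  ......
  ......
  ......
  ......
  ......
  ...FFT

......
......
......
......
......
...FFT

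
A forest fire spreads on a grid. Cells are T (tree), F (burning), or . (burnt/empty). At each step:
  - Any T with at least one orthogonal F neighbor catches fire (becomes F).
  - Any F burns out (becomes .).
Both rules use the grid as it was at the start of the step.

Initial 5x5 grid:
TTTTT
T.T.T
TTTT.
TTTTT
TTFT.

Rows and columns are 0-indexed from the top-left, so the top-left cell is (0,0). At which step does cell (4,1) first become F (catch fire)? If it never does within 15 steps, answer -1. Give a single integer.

Step 1: cell (4,1)='F' (+3 fires, +1 burnt)
  -> target ignites at step 1
Step 2: cell (4,1)='.' (+4 fires, +3 burnt)
Step 3: cell (4,1)='.' (+5 fires, +4 burnt)
Step 4: cell (4,1)='.' (+2 fires, +5 burnt)
Step 5: cell (4,1)='.' (+3 fires, +2 burnt)
Step 6: cell (4,1)='.' (+2 fires, +3 burnt)
Step 7: cell (4,1)='.' (+1 fires, +2 burnt)
Step 8: cell (4,1)='.' (+0 fires, +1 burnt)
  fire out at step 8

1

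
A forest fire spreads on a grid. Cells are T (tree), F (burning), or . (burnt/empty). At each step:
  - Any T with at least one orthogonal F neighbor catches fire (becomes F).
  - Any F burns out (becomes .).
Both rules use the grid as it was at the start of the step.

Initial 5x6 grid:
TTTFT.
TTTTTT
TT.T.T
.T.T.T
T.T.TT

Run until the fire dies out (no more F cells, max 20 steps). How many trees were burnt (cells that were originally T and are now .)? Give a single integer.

Step 1: +3 fires, +1 burnt (F count now 3)
Step 2: +4 fires, +3 burnt (F count now 4)
Step 3: +4 fires, +4 burnt (F count now 4)
Step 4: +3 fires, +4 burnt (F count now 3)
Step 5: +3 fires, +3 burnt (F count now 3)
Step 6: +1 fires, +3 burnt (F count now 1)
Step 7: +1 fires, +1 burnt (F count now 1)
Step 8: +0 fires, +1 burnt (F count now 0)
Fire out after step 8
Initially T: 21, now '.': 28
Total burnt (originally-T cells now '.'): 19

Answer: 19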